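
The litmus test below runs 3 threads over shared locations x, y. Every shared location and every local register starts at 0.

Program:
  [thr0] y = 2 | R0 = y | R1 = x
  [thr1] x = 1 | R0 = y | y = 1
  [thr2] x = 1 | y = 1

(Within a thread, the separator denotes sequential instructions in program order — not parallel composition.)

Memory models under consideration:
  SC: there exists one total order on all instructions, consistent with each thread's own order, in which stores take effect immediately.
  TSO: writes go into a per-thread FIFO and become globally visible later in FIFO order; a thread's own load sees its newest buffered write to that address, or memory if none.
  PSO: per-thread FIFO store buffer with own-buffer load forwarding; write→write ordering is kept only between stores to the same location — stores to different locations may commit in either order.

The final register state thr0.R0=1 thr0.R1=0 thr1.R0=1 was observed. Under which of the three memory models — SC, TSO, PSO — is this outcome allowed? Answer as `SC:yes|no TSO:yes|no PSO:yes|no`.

outcome vector order: (thr0.R0,thr0.R1,thr1.R0)
SC: 8 outcomes — {(1,1,0) (1,1,1) (1,1,2) (2,0,1) (2,0,2) (2,1,0) (2,1,1) (2,1,2)}
TSO: 9 outcomes — {(1,1,0) (1,1,1) (1,1,2) (2,0,0) (2,0,1) (2,0,2) (2,1,0) (2,1,1) (2,1,2)}
PSO: 12 outcomes — {(1,0,0) (1,0,1) (1,0,2) (1,1,0) (1,1,1) (1,1,2) (2,0,0) (2,0,1) (2,0,2) (2,1,0) (2,1,1) (2,1,2)}
target (1,0,1) ∈ {PSO}

SC:no TSO:no PSO:yes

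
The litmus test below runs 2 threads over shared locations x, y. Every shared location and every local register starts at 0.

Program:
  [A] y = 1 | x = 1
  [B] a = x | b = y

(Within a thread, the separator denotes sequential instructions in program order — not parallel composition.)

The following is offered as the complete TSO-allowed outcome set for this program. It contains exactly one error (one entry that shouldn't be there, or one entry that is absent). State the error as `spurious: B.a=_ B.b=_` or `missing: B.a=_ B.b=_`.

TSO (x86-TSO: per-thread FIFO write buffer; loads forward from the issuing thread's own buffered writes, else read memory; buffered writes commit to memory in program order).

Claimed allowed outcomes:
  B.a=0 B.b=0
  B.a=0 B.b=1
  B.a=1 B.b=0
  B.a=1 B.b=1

outcome vector order: (B.a,B.b)
under TSO → 00; 01; 11
claimed∖TSO = {10}

spurious: B.a=1 B.b=0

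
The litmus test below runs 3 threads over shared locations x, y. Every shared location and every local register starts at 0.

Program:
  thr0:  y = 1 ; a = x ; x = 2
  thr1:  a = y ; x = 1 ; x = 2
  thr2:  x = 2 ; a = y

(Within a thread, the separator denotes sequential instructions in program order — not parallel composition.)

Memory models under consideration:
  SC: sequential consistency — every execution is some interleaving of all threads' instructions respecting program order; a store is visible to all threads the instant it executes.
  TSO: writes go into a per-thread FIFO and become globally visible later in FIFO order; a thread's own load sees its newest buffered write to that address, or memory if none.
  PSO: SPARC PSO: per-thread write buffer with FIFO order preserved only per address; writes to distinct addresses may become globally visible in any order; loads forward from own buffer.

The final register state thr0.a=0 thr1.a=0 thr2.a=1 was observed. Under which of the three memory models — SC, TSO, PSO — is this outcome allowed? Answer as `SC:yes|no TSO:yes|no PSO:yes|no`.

SC:yes TSO:yes PSO:yes

outcome vector order: (thr0.a,thr1.a,thr2.a)
SC (10): 0/0/1; 0/1/1; 1/0/0; 1/0/1; 1/1/0; 1/1/1; 2/0/0; 2/0/1; 2/1/0; 2/1/1
TSO (12): 0/0/0; 0/0/1; 0/1/0; 0/1/1; 1/0/0; 1/0/1; 1/1/0; 1/1/1; 2/0/0; 2/0/1; 2/1/0; 2/1/1
PSO (12): 0/0/0; 0/0/1; 0/1/0; 0/1/1; 1/0/0; 1/0/1; 1/1/0; 1/1/1; 2/0/0; 2/0/1; 2/1/0; 2/1/1
target 0/0/1 ∈ {SC,TSO,PSO}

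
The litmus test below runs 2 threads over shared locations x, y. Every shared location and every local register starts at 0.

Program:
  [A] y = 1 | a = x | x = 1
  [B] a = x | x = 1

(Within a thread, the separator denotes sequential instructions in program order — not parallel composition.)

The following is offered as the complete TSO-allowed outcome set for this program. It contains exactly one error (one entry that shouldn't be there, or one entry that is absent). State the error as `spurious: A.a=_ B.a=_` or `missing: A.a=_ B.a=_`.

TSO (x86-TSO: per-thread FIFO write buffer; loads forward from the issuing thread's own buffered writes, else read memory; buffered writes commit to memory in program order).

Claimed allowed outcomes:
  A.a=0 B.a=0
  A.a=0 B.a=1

outcome vector order: (A.a,B.a)
under TSO → <0 0>, <0 1>, <1 0>
TSO∖claimed = {<1 0>}

missing: A.a=1 B.a=0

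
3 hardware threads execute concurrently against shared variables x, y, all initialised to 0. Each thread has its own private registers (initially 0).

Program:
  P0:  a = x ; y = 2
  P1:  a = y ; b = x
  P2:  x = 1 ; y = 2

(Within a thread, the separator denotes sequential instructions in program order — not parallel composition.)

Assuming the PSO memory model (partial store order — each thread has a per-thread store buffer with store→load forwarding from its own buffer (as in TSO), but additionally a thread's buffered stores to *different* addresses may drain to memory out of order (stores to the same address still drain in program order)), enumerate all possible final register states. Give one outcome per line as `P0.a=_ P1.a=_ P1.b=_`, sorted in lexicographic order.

outcome vector order: (P0.a,P1.a,P1.b)
|PSO outcomes| = 8

P0.a=0 P1.a=0 P1.b=0
P0.a=0 P1.a=0 P1.b=1
P0.a=0 P1.a=2 P1.b=0
P0.a=0 P1.a=2 P1.b=1
P0.a=1 P1.a=0 P1.b=0
P0.a=1 P1.a=0 P1.b=1
P0.a=1 P1.a=2 P1.b=0
P0.a=1 P1.a=2 P1.b=1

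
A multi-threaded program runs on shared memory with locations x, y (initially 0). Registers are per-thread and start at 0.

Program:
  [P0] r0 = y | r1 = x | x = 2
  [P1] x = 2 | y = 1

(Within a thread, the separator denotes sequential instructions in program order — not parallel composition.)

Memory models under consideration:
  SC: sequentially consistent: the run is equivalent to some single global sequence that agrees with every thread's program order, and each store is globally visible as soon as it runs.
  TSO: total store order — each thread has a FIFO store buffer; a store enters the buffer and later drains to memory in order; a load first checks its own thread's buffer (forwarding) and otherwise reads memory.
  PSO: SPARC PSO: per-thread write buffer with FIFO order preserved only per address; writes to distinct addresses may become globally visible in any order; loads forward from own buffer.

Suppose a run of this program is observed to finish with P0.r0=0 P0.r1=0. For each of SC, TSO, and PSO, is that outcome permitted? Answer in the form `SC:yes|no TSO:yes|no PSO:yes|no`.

SC:yes TSO:yes PSO:yes

outcome vector order: (P0.r0,P0.r1)
under SC → 0/0; 0/2; 1/2
under TSO → 0/0; 0/2; 1/2
under PSO → 0/0; 0/2; 1/0; 1/2
target 0/0 ∈ {SC,TSO,PSO}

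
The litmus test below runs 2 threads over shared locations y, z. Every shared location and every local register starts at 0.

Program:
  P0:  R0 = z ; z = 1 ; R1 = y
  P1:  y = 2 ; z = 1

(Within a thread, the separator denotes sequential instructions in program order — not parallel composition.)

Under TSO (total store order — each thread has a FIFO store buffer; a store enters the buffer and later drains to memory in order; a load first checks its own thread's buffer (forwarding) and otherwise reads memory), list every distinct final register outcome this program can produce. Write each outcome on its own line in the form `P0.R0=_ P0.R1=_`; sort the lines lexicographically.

P0.R0=0 P0.R1=0
P0.R0=0 P0.R1=2
P0.R0=1 P0.R1=2

outcome vector order: (P0.R0,P0.R1)
|TSO outcomes| = 3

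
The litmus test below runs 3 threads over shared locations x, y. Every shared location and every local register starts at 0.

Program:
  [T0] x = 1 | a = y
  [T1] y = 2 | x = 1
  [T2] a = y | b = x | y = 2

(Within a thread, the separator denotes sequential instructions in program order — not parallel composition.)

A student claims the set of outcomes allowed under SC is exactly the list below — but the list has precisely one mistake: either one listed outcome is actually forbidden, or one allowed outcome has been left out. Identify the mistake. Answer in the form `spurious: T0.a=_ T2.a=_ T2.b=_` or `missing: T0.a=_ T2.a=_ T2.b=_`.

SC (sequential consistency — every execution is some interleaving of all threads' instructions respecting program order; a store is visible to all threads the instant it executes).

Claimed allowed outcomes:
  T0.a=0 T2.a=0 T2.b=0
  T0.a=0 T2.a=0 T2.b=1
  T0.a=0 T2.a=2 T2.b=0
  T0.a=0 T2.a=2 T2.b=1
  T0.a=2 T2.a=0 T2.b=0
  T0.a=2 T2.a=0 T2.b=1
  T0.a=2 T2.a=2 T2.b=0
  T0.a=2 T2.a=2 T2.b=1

spurious: T0.a=0 T2.a=2 T2.b=0

outcome vector order: (T0.a,T2.a,T2.b)
SC: 7 outcomes — {000; 001; 021; 200; 201; 220; 221}
claimed∖SC = {020}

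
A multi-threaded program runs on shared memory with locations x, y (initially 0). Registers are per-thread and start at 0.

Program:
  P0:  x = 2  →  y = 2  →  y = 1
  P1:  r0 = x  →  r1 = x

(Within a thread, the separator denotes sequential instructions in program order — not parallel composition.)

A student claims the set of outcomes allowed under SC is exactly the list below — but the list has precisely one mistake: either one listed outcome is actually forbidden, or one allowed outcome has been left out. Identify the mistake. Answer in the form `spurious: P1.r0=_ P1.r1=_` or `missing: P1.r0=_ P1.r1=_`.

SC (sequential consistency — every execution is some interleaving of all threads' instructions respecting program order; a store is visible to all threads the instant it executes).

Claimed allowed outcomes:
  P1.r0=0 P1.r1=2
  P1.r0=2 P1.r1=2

outcome vector order: (P1.r0,P1.r1)
[SC] allowed = {<0 0>; <0 2>; <2 2>}
SC∖claimed = {<0 0>}

missing: P1.r0=0 P1.r1=0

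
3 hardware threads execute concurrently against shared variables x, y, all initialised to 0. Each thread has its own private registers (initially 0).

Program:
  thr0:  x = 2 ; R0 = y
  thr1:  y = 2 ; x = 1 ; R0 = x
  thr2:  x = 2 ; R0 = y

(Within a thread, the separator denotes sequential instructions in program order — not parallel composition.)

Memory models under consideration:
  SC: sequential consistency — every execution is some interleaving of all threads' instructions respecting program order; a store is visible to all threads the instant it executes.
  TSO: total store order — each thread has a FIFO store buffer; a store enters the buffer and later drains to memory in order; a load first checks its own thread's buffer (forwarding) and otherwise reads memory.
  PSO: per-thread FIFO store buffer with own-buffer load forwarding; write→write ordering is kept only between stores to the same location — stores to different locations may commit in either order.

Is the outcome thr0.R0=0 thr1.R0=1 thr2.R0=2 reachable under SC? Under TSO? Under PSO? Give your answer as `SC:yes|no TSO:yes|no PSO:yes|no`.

outcome vector order: (thr0.R0,thr1.R0,thr2.R0)
under SC → 010 012 022 210 212 220 222
under TSO → 010 012 020 022 210 212 220 222
under PSO → 010 012 020 022 210 212 220 222
target 012 ∈ {SC,TSO,PSO}

SC:yes TSO:yes PSO:yes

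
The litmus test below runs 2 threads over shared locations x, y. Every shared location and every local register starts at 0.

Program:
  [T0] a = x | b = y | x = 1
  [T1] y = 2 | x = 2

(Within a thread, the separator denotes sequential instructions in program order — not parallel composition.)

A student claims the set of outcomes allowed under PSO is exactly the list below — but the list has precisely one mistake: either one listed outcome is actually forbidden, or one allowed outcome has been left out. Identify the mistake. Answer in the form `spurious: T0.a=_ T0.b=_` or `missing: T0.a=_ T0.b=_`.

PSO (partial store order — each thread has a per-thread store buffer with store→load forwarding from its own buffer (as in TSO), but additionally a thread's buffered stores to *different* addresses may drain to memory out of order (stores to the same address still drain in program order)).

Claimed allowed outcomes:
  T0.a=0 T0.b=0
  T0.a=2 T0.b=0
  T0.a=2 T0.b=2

outcome vector order: (T0.a,T0.b)
under PSO → 0/0 0/2 2/0 2/2
PSO∖claimed = {0/2}

missing: T0.a=0 T0.b=2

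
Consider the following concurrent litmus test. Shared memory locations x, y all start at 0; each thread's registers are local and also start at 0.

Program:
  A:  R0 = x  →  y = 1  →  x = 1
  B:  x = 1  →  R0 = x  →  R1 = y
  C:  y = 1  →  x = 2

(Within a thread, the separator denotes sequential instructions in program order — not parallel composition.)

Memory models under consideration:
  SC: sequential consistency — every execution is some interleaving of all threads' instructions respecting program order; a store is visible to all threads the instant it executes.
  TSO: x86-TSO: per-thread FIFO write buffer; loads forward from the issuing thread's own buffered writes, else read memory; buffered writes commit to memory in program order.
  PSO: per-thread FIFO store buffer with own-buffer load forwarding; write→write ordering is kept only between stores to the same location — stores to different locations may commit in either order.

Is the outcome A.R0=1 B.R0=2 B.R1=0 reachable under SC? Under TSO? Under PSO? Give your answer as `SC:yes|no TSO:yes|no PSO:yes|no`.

SC:no TSO:no PSO:yes

outcome vector order: (A.R0,B.R0,B.R1)
under SC → 0/1/0 0/1/1 0/2/1 1/1/0 1/1/1 1/2/1 2/1/0 2/1/1 2/2/1
under TSO → 0/1/0 0/1/1 0/2/1 1/1/0 1/1/1 1/2/1 2/1/0 2/1/1 2/2/1
under PSO → 0/1/0 0/1/1 0/2/0 0/2/1 1/1/0 1/1/1 1/2/0 1/2/1 2/1/0 2/1/1 2/2/0 2/2/1
target 1/2/0 ∈ {PSO}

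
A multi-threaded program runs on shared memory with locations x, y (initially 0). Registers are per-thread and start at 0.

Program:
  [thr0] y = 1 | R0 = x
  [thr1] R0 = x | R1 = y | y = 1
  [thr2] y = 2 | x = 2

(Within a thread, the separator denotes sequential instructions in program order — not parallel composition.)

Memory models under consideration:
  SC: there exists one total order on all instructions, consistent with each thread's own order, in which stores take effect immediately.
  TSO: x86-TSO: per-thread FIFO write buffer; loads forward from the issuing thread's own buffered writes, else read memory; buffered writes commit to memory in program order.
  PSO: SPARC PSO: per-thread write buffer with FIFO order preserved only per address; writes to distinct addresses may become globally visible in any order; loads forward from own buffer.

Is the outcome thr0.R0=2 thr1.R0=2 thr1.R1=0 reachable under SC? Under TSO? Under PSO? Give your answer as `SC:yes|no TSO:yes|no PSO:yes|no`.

outcome vector order: (thr0.R0,thr1.R0,thr1.R1)
SC: 10 outcomes — {0/0/0, 0/0/1, 0/0/2, 0/2/1, 0/2/2, 2/0/0, 2/0/1, 2/0/2, 2/2/1, 2/2/2}
TSO: 10 outcomes — {0/0/0, 0/0/1, 0/0/2, 0/2/1, 0/2/2, 2/0/0, 2/0/1, 2/0/2, 2/2/1, 2/2/2}
PSO: 12 outcomes — {0/0/0, 0/0/1, 0/0/2, 0/2/0, 0/2/1, 0/2/2, 2/0/0, 2/0/1, 2/0/2, 2/2/0, 2/2/1, 2/2/2}
target 2/2/0 ∈ {PSO}

SC:no TSO:no PSO:yes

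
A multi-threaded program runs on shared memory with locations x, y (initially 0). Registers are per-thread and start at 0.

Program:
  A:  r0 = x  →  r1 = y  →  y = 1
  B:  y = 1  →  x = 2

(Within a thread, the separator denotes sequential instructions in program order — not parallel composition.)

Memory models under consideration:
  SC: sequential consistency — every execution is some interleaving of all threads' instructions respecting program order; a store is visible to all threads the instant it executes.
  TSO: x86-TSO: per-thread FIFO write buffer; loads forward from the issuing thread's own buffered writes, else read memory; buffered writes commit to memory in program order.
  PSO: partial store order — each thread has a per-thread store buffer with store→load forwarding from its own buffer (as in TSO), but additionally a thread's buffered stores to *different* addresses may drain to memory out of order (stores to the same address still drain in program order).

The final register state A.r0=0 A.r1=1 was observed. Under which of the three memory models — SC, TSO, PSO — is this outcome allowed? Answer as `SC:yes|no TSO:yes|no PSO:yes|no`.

SC:yes TSO:yes PSO:yes

outcome vector order: (A.r0,A.r1)
SC: 3 outcomes — {00 01 21}
TSO: 3 outcomes — {00 01 21}
PSO: 4 outcomes — {00 01 20 21}
target 01 ∈ {SC,TSO,PSO}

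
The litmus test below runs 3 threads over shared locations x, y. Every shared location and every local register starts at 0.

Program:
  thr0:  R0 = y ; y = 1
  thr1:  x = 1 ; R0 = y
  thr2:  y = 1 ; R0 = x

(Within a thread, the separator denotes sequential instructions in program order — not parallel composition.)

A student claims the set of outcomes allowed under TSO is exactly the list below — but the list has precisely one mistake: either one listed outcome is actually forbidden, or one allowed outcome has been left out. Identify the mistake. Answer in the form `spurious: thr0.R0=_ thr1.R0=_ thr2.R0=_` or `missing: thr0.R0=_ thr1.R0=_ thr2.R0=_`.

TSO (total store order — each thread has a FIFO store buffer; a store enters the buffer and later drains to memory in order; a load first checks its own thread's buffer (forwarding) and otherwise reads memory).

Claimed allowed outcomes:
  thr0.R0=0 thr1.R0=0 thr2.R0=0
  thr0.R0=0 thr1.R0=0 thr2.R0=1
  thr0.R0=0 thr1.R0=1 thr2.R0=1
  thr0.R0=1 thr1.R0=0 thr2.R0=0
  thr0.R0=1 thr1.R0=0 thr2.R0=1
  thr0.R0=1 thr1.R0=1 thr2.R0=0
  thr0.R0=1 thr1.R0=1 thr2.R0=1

missing: thr0.R0=0 thr1.R0=1 thr2.R0=0

outcome vector order: (thr0.R0,thr1.R0,thr2.R0)
[TSO] allowed = {(0,0,0), (0,0,1), (0,1,0), (0,1,1), (1,0,0), (1,0,1), (1,1,0), (1,1,1)}
TSO∖claimed = {(0,1,0)}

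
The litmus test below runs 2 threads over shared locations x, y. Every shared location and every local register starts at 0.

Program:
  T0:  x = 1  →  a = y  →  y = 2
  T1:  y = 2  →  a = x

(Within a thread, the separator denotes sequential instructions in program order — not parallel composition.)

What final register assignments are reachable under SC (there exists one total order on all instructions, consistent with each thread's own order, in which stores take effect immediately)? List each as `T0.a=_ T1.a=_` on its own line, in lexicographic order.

outcome vector order: (T0.a,T1.a)
|SC outcomes| = 3

T0.a=0 T1.a=1
T0.a=2 T1.a=0
T0.a=2 T1.a=1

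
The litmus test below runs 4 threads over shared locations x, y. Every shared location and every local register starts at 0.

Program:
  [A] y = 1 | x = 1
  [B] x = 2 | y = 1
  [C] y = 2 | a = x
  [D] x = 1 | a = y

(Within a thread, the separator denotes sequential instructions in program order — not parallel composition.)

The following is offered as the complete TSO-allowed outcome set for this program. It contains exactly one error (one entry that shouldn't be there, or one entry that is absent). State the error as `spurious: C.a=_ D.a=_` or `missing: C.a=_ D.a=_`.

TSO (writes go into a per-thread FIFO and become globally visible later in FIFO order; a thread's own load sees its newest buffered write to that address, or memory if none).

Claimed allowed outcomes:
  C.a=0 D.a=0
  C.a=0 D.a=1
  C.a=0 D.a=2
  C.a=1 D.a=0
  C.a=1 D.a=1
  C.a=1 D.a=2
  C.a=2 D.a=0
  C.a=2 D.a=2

missing: C.a=2 D.a=1

outcome vector order: (C.a,D.a)
under TSO → (0,0), (0,1), (0,2), (1,0), (1,1), (1,2), (2,0), (2,1), (2,2)
TSO∖claimed = {(2,1)}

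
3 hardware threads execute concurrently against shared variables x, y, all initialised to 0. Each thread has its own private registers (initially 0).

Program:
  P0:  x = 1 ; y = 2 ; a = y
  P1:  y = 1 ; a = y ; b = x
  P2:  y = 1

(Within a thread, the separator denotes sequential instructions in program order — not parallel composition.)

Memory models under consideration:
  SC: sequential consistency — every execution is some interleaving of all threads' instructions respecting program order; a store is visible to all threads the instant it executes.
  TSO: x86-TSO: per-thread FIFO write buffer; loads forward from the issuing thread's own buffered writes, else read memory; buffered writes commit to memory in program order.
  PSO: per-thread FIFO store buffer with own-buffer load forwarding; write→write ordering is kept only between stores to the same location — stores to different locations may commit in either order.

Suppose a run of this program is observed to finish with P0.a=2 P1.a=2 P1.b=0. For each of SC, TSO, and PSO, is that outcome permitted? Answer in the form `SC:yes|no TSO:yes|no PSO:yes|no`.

SC:no TSO:no PSO:yes

outcome vector order: (P0.a,P1.a,P1.b)
SC: 6 outcomes — {(1,1,0), (1,1,1), (1,2,1), (2,1,0), (2,1,1), (2,2,1)}
TSO: 6 outcomes — {(1,1,0), (1,1,1), (1,2,1), (2,1,0), (2,1,1), (2,2,1)}
PSO: 8 outcomes — {(1,1,0), (1,1,1), (1,2,0), (1,2,1), (2,1,0), (2,1,1), (2,2,0), (2,2,1)}
target (2,2,0) ∈ {PSO}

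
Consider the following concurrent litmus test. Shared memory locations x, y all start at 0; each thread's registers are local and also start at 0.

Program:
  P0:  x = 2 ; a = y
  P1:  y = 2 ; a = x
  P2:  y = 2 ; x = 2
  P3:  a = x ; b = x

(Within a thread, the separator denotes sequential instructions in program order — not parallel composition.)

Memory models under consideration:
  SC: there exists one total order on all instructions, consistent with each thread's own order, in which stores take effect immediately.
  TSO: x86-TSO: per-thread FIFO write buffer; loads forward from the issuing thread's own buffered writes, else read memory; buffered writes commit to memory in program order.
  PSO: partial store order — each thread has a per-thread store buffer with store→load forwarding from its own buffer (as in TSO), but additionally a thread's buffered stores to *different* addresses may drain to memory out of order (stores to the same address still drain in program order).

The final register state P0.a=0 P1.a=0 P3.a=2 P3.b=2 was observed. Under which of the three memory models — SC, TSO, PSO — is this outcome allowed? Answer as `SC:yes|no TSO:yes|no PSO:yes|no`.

outcome vector order: (P0.a,P1.a,P3.a,P3.b)
SC: 9 outcomes — {(0,2,0,0) (0,2,0,2) (0,2,2,2) (2,0,0,0) (2,0,0,2) (2,0,2,2) (2,2,0,0) (2,2,0,2) (2,2,2,2)}
TSO: 12 outcomes — {(0,0,0,0) (0,0,0,2) (0,0,2,2) (0,2,0,0) (0,2,0,2) (0,2,2,2) (2,0,0,0) (2,0,0,2) (2,0,2,2) (2,2,0,0) (2,2,0,2) (2,2,2,2)}
PSO: 12 outcomes — {(0,0,0,0) (0,0,0,2) (0,0,2,2) (0,2,0,0) (0,2,0,2) (0,2,2,2) (2,0,0,0) (2,0,0,2) (2,0,2,2) (2,2,0,0) (2,2,0,2) (2,2,2,2)}
target (0,0,2,2) ∈ {TSO,PSO}

SC:no TSO:yes PSO:yes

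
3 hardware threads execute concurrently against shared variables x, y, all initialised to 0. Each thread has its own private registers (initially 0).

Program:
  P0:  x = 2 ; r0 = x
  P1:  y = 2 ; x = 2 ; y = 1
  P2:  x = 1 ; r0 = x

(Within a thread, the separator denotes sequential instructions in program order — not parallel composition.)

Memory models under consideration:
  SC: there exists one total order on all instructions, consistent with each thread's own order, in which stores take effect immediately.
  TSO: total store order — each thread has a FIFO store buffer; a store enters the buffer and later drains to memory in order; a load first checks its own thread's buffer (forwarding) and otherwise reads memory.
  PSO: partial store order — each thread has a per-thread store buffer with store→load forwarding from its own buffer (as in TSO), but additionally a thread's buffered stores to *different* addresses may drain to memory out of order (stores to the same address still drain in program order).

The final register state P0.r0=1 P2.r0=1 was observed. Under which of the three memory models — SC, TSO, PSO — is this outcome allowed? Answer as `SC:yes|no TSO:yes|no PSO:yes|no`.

outcome vector order: (P0.r0,P2.r0)
under SC → (1,1) (1,2) (2,1) (2,2)
under TSO → (1,1) (1,2) (2,1) (2,2)
under PSO → (1,1) (1,2) (2,1) (2,2)
target (1,1) ∈ {SC,TSO,PSO}

SC:yes TSO:yes PSO:yes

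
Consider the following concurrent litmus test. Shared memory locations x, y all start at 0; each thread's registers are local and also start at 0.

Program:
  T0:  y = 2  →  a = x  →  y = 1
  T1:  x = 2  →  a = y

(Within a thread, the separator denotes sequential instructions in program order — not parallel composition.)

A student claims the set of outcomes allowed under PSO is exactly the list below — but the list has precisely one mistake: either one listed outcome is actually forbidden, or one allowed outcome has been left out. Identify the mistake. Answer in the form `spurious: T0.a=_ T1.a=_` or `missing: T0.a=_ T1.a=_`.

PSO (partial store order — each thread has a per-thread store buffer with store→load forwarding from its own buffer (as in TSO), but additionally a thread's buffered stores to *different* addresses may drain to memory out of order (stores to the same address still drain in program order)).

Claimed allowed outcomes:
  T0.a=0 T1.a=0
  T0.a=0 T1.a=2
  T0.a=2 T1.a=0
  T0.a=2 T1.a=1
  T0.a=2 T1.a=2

missing: T0.a=0 T1.a=1

outcome vector order: (T0.a,T1.a)
[PSO] allowed = {<0 0>; <0 1>; <0 2>; <2 0>; <2 1>; <2 2>}
PSO∖claimed = {<0 1>}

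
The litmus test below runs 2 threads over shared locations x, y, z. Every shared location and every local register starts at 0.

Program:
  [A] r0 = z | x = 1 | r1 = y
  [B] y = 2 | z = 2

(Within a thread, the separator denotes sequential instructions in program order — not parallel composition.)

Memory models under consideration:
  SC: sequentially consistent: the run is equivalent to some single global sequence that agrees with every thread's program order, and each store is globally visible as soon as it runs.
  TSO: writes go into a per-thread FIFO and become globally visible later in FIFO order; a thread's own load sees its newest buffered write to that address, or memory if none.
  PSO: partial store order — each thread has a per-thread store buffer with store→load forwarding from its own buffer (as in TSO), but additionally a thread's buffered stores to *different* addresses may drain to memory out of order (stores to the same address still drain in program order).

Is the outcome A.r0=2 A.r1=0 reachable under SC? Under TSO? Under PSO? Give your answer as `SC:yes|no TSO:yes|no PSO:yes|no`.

SC:no TSO:no PSO:yes

outcome vector order: (A.r0,A.r1)
SC (3): <0 0>, <0 2>, <2 2>
TSO (3): <0 0>, <0 2>, <2 2>
PSO (4): <0 0>, <0 2>, <2 0>, <2 2>
target <2 0> ∈ {PSO}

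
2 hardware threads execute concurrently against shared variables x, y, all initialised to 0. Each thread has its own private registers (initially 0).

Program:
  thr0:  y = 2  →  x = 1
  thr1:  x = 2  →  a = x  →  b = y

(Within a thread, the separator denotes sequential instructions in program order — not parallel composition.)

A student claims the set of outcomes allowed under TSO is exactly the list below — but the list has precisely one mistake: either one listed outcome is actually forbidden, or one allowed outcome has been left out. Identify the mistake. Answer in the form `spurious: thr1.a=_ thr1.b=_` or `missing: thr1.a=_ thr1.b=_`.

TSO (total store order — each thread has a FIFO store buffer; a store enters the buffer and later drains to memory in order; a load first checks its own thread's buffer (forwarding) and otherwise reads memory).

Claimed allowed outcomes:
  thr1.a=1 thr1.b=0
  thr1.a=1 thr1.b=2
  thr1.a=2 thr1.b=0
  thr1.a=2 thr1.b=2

spurious: thr1.a=1 thr1.b=0

outcome vector order: (thr1.a,thr1.b)
under TSO → 1/2 2/0 2/2
claimed∖TSO = {1/0}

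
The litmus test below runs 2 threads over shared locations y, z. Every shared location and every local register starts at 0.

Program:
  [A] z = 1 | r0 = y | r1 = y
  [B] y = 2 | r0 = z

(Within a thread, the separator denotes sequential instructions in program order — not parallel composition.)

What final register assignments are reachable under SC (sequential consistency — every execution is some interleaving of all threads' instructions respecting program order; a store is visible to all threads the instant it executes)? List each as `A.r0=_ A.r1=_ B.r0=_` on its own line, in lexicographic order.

A.r0=0 A.r1=0 B.r0=1
A.r0=0 A.r1=2 B.r0=1
A.r0=2 A.r1=2 B.r0=0
A.r0=2 A.r1=2 B.r0=1

outcome vector order: (A.r0,A.r1,B.r0)
|SC outcomes| = 4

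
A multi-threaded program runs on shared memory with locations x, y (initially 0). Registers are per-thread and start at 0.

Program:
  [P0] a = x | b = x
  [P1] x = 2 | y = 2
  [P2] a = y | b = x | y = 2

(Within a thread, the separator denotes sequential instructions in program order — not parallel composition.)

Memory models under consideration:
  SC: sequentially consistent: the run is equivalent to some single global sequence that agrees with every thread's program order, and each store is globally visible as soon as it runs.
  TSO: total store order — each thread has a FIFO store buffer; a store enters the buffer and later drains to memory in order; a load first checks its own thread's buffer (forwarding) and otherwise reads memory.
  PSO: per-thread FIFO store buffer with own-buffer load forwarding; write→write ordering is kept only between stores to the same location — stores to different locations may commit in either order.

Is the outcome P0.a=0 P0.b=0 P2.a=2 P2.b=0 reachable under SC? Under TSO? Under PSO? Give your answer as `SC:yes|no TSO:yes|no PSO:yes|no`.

outcome vector order: (P0.a,P0.b,P2.a,P2.b)
[SC] allowed = {0/0/0/0 0/0/0/2 0/0/2/2 0/2/0/0 0/2/0/2 0/2/2/2 2/2/0/0 2/2/0/2 2/2/2/2}
[TSO] allowed = {0/0/0/0 0/0/0/2 0/0/2/2 0/2/0/0 0/2/0/2 0/2/2/2 2/2/0/0 2/2/0/2 2/2/2/2}
[PSO] allowed = {0/0/0/0 0/0/0/2 0/0/2/0 0/0/2/2 0/2/0/0 0/2/0/2 0/2/2/0 0/2/2/2 2/2/0/0 2/2/0/2 2/2/2/0 2/2/2/2}
target 0/0/2/0 ∈ {PSO}

SC:no TSO:no PSO:yes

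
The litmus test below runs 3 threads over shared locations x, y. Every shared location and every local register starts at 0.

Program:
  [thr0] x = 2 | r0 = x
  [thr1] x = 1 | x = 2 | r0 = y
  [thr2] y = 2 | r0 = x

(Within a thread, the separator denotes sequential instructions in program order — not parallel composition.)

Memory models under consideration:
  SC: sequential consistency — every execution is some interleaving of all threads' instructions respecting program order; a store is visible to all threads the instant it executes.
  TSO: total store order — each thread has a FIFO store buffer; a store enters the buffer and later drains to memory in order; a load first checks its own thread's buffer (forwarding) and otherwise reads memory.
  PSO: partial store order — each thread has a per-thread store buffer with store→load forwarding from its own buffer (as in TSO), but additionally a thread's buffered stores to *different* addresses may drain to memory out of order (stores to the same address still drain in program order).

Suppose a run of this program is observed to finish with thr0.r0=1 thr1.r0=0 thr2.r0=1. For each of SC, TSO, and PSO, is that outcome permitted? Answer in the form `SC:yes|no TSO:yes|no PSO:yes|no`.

outcome vector order: (thr0.r0,thr1.r0,thr2.r0)
under SC → (1,0,2); (1,2,0); (1,2,1); (1,2,2); (2,0,2); (2,2,0); (2,2,1); (2,2,2)
under TSO → (1,0,0); (1,0,1); (1,0,2); (1,2,0); (1,2,1); (1,2,2); (2,0,0); (2,0,1); (2,0,2); (2,2,0); (2,2,1); (2,2,2)
under PSO → (1,0,0); (1,0,1); (1,0,2); (1,2,0); (1,2,1); (1,2,2); (2,0,0); (2,0,1); (2,0,2); (2,2,0); (2,2,1); (2,2,2)
target (1,0,1) ∈ {TSO,PSO}

SC:no TSO:yes PSO:yes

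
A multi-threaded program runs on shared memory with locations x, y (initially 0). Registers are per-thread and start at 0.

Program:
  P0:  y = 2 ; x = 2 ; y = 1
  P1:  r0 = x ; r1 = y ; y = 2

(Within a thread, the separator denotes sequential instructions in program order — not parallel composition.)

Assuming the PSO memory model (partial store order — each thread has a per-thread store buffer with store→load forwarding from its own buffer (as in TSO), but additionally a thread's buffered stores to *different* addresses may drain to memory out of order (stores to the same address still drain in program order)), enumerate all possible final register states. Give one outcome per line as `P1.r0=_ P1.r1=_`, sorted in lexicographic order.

outcome vector order: (P1.r0,P1.r1)
|PSO outcomes| = 6

P1.r0=0 P1.r1=0
P1.r0=0 P1.r1=1
P1.r0=0 P1.r1=2
P1.r0=2 P1.r1=0
P1.r0=2 P1.r1=1
P1.r0=2 P1.r1=2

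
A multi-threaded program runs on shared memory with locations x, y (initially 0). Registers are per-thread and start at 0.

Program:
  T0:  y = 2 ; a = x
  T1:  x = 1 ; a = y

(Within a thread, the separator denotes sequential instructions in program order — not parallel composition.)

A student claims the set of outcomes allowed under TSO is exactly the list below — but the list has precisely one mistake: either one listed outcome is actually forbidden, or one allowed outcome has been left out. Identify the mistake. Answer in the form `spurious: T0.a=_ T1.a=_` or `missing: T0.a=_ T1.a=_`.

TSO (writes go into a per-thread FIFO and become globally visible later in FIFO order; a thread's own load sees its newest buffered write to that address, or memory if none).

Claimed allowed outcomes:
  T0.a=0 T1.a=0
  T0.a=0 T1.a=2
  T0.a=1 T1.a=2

missing: T0.a=1 T1.a=0

outcome vector order: (T0.a,T1.a)
TSO (4): 00; 02; 10; 12
TSO∖claimed = {10}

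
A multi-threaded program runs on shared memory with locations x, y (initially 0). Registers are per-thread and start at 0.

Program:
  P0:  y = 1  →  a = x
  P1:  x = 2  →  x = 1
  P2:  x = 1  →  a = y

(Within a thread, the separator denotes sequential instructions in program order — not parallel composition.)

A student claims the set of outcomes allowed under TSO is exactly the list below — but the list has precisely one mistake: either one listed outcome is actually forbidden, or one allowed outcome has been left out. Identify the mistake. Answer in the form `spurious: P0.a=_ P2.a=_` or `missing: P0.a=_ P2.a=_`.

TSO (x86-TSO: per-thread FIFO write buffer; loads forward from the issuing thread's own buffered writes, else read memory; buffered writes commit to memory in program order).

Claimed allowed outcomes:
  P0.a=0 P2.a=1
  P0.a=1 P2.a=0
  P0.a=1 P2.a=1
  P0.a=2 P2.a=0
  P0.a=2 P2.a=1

missing: P0.a=0 P2.a=0

outcome vector order: (P0.a,P2.a)
TSO: 6 outcomes — {0/0, 0/1, 1/0, 1/1, 2/0, 2/1}
TSO∖claimed = {0/0}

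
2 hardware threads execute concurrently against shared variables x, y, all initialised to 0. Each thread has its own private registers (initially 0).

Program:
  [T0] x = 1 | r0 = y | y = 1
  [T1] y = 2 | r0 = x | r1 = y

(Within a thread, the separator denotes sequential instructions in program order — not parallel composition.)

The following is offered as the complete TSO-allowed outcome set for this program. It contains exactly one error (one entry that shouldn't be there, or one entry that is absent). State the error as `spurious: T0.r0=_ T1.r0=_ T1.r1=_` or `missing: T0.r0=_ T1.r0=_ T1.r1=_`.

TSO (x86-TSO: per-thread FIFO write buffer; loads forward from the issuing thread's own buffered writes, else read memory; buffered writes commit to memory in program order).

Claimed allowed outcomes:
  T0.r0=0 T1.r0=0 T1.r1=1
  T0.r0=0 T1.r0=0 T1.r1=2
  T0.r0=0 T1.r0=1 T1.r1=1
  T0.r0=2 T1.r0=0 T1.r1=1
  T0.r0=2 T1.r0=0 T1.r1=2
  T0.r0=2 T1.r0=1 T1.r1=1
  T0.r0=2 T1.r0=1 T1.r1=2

outcome vector order: (T0.r0,T1.r0,T1.r1)
TSO (8): <0 0 1>, <0 0 2>, <0 1 1>, <0 1 2>, <2 0 1>, <2 0 2>, <2 1 1>, <2 1 2>
TSO∖claimed = {<0 1 2>}

missing: T0.r0=0 T1.r0=1 T1.r1=2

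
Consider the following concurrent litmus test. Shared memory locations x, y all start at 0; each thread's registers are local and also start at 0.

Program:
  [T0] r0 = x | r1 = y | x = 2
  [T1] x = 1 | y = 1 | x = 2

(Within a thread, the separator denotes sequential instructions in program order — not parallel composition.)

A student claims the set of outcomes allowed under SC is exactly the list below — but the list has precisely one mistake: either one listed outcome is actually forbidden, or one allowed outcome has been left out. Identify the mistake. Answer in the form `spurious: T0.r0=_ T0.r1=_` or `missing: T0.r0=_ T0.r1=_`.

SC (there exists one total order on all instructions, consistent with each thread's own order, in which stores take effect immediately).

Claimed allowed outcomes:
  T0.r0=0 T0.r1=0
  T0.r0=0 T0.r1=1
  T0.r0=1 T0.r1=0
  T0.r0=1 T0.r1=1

missing: T0.r0=2 T0.r1=1

outcome vector order: (T0.r0,T0.r1)
[SC] allowed = {00, 01, 10, 11, 21}
SC∖claimed = {21}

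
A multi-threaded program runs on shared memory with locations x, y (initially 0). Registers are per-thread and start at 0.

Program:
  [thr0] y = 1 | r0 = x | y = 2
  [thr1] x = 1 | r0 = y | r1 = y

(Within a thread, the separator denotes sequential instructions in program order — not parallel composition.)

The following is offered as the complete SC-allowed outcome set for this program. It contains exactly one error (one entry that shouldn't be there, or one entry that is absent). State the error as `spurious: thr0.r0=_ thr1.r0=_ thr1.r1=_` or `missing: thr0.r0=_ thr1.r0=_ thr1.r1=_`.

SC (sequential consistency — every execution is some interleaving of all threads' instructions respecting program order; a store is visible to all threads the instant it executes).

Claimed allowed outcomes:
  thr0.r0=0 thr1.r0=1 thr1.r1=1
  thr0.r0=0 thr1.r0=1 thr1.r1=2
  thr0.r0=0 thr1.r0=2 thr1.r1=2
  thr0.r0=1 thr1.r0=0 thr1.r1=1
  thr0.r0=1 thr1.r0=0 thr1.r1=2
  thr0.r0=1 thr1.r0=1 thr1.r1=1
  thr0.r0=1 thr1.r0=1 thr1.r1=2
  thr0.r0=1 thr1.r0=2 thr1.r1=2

outcome vector order: (thr0.r0,thr1.r0,thr1.r1)
[SC] allowed = {011, 012, 022, 100, 101, 102, 111, 112, 122}
SC∖claimed = {100}

missing: thr0.r0=1 thr1.r0=0 thr1.r1=0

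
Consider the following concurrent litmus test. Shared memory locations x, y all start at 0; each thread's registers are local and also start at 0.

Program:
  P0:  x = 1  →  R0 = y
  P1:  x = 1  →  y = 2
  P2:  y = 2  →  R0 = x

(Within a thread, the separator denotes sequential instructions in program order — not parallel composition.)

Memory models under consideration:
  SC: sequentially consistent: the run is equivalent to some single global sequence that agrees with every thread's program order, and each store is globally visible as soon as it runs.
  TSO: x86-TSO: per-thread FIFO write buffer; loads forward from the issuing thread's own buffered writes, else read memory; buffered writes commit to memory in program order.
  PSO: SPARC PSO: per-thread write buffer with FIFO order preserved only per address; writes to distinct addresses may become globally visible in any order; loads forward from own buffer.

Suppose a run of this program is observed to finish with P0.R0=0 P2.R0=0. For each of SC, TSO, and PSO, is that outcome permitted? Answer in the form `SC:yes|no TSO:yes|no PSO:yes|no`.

outcome vector order: (P0.R0,P2.R0)
SC: 3 outcomes — {(0,1); (2,0); (2,1)}
TSO: 4 outcomes — {(0,0); (0,1); (2,0); (2,1)}
PSO: 4 outcomes — {(0,0); (0,1); (2,0); (2,1)}
target (0,0) ∈ {TSO,PSO}

SC:no TSO:yes PSO:yes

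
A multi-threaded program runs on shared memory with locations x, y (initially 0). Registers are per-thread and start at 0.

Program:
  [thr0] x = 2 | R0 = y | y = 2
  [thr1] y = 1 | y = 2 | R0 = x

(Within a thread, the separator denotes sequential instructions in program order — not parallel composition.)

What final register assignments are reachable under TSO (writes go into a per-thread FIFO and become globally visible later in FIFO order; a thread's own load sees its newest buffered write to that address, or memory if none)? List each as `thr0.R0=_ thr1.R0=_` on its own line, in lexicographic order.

thr0.R0=0 thr1.R0=0
thr0.R0=0 thr1.R0=2
thr0.R0=1 thr1.R0=0
thr0.R0=1 thr1.R0=2
thr0.R0=2 thr1.R0=0
thr0.R0=2 thr1.R0=2

outcome vector order: (thr0.R0,thr1.R0)
|TSO outcomes| = 6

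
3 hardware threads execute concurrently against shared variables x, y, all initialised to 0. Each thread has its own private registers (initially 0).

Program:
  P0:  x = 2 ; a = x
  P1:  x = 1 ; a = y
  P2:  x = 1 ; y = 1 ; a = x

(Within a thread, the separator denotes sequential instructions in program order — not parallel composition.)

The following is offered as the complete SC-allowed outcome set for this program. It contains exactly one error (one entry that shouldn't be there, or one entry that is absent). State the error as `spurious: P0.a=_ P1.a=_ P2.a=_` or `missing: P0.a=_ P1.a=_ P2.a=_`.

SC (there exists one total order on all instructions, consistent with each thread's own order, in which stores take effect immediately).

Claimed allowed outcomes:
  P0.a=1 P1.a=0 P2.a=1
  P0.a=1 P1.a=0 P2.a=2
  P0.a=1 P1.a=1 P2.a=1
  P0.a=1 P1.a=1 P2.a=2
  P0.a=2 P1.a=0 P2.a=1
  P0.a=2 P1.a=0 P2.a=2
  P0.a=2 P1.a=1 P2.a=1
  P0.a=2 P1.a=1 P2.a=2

spurious: P0.a=1 P1.a=0 P2.a=2

outcome vector order: (P0.a,P1.a,P2.a)
[SC] allowed = {<1 0 1> <1 1 1> <1 1 2> <2 0 1> <2 0 2> <2 1 1> <2 1 2>}
claimed∖SC = {<1 0 2>}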